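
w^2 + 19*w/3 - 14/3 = (w - 2/3)*(w + 7)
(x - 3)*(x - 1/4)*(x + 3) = x^3 - x^2/4 - 9*x + 9/4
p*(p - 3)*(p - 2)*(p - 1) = p^4 - 6*p^3 + 11*p^2 - 6*p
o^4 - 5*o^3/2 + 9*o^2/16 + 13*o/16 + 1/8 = (o - 2)*(o - 1)*(o + 1/4)^2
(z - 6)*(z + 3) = z^2 - 3*z - 18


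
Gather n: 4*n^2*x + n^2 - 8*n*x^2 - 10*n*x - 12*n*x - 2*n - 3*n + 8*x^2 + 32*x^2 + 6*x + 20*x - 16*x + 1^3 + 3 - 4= n^2*(4*x + 1) + n*(-8*x^2 - 22*x - 5) + 40*x^2 + 10*x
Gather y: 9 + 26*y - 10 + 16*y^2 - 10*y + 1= 16*y^2 + 16*y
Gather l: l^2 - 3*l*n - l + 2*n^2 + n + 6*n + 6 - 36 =l^2 + l*(-3*n - 1) + 2*n^2 + 7*n - 30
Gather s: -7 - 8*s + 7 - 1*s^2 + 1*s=-s^2 - 7*s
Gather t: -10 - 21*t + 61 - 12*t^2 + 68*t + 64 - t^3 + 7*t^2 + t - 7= -t^3 - 5*t^2 + 48*t + 108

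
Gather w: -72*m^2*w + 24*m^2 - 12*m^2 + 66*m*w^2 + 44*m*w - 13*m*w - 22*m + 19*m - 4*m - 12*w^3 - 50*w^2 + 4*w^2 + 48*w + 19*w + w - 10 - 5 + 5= 12*m^2 - 7*m - 12*w^3 + w^2*(66*m - 46) + w*(-72*m^2 + 31*m + 68) - 10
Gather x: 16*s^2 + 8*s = 16*s^2 + 8*s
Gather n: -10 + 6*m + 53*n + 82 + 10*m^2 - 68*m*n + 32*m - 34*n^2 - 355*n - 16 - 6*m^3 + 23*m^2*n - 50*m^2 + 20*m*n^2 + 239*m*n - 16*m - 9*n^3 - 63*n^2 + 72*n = -6*m^3 - 40*m^2 + 22*m - 9*n^3 + n^2*(20*m - 97) + n*(23*m^2 + 171*m - 230) + 56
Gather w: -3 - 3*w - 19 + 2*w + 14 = -w - 8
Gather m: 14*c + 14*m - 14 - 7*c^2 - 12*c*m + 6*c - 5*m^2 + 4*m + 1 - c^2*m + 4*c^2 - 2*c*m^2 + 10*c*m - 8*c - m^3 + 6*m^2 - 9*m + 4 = -3*c^2 + 12*c - m^3 + m^2*(1 - 2*c) + m*(-c^2 - 2*c + 9) - 9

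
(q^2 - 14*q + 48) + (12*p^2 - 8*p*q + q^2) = 12*p^2 - 8*p*q + 2*q^2 - 14*q + 48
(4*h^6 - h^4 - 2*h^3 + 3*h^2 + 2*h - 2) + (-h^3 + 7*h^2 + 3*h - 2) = 4*h^6 - h^4 - 3*h^3 + 10*h^2 + 5*h - 4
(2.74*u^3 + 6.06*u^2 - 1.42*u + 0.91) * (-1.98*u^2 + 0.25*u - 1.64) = -5.4252*u^5 - 11.3138*u^4 - 0.167*u^3 - 12.0952*u^2 + 2.5563*u - 1.4924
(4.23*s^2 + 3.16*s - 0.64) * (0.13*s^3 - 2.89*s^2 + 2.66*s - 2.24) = 0.5499*s^5 - 11.8139*s^4 + 2.0362*s^3 + 0.779999999999999*s^2 - 8.7808*s + 1.4336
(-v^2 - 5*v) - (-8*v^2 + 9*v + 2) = 7*v^2 - 14*v - 2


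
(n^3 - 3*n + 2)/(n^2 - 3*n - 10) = (n^2 - 2*n + 1)/(n - 5)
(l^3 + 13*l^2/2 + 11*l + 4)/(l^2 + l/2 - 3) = (2*l^2 + 9*l + 4)/(2*l - 3)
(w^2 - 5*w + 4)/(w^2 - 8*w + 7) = (w - 4)/(w - 7)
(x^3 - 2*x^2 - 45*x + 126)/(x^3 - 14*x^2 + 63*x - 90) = (x + 7)/(x - 5)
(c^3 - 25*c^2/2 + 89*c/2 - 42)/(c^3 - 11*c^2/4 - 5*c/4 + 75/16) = 8*(c^2 - 11*c + 28)/(8*c^2 - 10*c - 25)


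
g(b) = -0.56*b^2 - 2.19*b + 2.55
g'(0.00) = -2.19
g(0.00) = 2.55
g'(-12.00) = 11.25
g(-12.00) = -51.81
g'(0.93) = -3.23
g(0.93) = 0.03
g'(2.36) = -4.83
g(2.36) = -5.74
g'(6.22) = -9.16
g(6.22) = -32.74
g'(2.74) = -5.26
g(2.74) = -7.65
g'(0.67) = -2.94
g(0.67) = 0.83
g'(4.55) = -7.29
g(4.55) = -19.01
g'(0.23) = -2.45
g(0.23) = 2.02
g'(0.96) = -3.27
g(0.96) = -0.07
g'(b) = -1.12*b - 2.19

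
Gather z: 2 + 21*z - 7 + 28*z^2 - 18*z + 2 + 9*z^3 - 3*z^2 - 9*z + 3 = 9*z^3 + 25*z^2 - 6*z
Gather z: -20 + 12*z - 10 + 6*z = 18*z - 30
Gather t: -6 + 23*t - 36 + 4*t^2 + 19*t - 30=4*t^2 + 42*t - 72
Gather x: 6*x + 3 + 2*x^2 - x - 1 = 2*x^2 + 5*x + 2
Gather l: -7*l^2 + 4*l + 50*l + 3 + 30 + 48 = -7*l^2 + 54*l + 81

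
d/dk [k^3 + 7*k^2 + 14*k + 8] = 3*k^2 + 14*k + 14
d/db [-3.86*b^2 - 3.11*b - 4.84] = -7.72*b - 3.11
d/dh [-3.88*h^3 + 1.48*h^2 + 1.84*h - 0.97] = -11.64*h^2 + 2.96*h + 1.84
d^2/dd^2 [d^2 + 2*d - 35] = 2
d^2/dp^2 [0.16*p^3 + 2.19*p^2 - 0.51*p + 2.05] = 0.96*p + 4.38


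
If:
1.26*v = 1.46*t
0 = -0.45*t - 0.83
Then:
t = -1.84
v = -2.14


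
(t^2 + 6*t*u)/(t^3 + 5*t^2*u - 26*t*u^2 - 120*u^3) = t/(t^2 - t*u - 20*u^2)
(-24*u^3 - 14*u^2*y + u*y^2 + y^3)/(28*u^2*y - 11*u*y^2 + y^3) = (6*u^2 + 5*u*y + y^2)/(y*(-7*u + y))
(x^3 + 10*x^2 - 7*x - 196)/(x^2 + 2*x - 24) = (x^2 + 14*x + 49)/(x + 6)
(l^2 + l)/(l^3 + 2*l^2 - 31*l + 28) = l*(l + 1)/(l^3 + 2*l^2 - 31*l + 28)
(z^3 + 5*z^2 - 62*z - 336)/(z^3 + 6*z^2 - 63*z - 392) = (z + 6)/(z + 7)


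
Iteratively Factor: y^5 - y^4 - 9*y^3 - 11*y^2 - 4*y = (y + 1)*(y^4 - 2*y^3 - 7*y^2 - 4*y) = (y + 1)^2*(y^3 - 3*y^2 - 4*y) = y*(y + 1)^2*(y^2 - 3*y - 4) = y*(y + 1)^3*(y - 4)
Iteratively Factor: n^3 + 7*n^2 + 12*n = (n + 4)*(n^2 + 3*n) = (n + 3)*(n + 4)*(n)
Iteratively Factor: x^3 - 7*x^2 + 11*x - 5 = (x - 5)*(x^2 - 2*x + 1) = (x - 5)*(x - 1)*(x - 1)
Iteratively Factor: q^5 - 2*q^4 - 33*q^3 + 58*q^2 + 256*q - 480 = (q + 4)*(q^4 - 6*q^3 - 9*q^2 + 94*q - 120) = (q + 4)^2*(q^3 - 10*q^2 + 31*q - 30) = (q - 3)*(q + 4)^2*(q^2 - 7*q + 10) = (q - 5)*(q - 3)*(q + 4)^2*(q - 2)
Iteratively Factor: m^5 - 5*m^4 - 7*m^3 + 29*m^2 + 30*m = (m)*(m^4 - 5*m^3 - 7*m^2 + 29*m + 30) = m*(m - 5)*(m^3 - 7*m - 6) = m*(m - 5)*(m + 1)*(m^2 - m - 6) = m*(m - 5)*(m - 3)*(m + 1)*(m + 2)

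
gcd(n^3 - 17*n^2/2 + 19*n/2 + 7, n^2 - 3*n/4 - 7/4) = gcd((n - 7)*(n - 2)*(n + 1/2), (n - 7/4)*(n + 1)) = 1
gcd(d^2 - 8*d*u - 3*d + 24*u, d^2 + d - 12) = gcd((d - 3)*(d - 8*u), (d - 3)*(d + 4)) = d - 3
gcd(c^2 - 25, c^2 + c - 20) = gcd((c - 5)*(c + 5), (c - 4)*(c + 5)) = c + 5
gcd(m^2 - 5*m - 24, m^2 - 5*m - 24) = m^2 - 5*m - 24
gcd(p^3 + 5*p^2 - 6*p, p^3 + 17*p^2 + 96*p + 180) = p + 6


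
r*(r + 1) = r^2 + r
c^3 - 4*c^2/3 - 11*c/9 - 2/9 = (c - 2)*(c + 1/3)^2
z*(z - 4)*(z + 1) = z^3 - 3*z^2 - 4*z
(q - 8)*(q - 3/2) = q^2 - 19*q/2 + 12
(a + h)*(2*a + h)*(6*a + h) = 12*a^3 + 20*a^2*h + 9*a*h^2 + h^3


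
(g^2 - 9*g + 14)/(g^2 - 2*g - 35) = (g - 2)/(g + 5)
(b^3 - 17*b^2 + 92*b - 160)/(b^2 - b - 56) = (b^2 - 9*b + 20)/(b + 7)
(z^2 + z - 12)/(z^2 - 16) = (z - 3)/(z - 4)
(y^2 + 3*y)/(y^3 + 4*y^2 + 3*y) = 1/(y + 1)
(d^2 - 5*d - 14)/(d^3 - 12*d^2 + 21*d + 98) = 1/(d - 7)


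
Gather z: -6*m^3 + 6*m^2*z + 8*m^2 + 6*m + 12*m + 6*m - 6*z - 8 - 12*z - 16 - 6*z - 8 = -6*m^3 + 8*m^2 + 24*m + z*(6*m^2 - 24) - 32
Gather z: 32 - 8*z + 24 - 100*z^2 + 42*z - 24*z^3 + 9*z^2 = -24*z^3 - 91*z^2 + 34*z + 56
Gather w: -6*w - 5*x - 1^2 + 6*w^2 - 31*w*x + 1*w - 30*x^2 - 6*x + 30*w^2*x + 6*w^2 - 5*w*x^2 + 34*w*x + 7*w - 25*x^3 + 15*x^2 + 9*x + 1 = w^2*(30*x + 12) + w*(-5*x^2 + 3*x + 2) - 25*x^3 - 15*x^2 - 2*x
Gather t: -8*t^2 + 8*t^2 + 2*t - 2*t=0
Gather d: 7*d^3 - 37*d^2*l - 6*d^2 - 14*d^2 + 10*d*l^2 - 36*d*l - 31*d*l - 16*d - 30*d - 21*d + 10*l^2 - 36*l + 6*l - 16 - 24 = 7*d^3 + d^2*(-37*l - 20) + d*(10*l^2 - 67*l - 67) + 10*l^2 - 30*l - 40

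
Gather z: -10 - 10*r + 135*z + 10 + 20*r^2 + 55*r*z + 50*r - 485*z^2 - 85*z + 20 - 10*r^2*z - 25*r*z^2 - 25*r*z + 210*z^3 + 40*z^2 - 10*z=20*r^2 + 40*r + 210*z^3 + z^2*(-25*r - 445) + z*(-10*r^2 + 30*r + 40) + 20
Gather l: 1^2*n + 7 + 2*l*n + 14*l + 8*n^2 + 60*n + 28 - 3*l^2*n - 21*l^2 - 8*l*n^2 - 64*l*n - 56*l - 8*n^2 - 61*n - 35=l^2*(-3*n - 21) + l*(-8*n^2 - 62*n - 42)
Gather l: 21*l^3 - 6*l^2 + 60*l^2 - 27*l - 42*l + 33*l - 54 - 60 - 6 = 21*l^3 + 54*l^2 - 36*l - 120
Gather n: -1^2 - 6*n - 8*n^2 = -8*n^2 - 6*n - 1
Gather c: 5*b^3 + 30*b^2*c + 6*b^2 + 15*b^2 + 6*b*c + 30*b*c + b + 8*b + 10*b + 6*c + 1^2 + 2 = 5*b^3 + 21*b^2 + 19*b + c*(30*b^2 + 36*b + 6) + 3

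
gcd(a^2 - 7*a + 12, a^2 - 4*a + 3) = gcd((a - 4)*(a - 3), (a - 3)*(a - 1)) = a - 3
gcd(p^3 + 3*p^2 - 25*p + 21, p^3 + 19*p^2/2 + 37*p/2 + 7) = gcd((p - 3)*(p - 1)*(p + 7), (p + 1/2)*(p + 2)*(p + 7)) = p + 7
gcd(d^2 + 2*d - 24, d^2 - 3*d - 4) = d - 4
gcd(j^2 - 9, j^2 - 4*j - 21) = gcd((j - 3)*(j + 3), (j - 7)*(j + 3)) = j + 3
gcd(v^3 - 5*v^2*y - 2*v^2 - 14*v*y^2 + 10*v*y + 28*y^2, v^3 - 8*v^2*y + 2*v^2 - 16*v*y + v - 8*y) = 1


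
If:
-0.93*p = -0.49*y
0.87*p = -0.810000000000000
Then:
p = -0.93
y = -1.77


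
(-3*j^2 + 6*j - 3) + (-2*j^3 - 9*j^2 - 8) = -2*j^3 - 12*j^2 + 6*j - 11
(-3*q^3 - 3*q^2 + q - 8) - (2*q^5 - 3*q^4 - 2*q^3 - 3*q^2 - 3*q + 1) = -2*q^5 + 3*q^4 - q^3 + 4*q - 9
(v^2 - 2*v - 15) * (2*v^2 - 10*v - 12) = 2*v^4 - 14*v^3 - 22*v^2 + 174*v + 180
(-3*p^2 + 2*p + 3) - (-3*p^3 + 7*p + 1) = 3*p^3 - 3*p^2 - 5*p + 2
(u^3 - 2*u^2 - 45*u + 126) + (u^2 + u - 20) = u^3 - u^2 - 44*u + 106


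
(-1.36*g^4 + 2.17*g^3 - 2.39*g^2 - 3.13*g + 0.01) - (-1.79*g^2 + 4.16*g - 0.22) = -1.36*g^4 + 2.17*g^3 - 0.6*g^2 - 7.29*g + 0.23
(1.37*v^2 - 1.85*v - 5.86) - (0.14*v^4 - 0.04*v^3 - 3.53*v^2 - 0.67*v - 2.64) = -0.14*v^4 + 0.04*v^3 + 4.9*v^2 - 1.18*v - 3.22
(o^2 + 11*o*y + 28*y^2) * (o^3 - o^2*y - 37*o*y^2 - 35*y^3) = o^5 + 10*o^4*y - 20*o^3*y^2 - 470*o^2*y^3 - 1421*o*y^4 - 980*y^5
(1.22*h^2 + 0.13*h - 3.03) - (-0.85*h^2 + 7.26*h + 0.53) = 2.07*h^2 - 7.13*h - 3.56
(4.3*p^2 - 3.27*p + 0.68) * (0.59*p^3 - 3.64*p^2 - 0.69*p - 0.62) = 2.537*p^5 - 17.5813*p^4 + 9.337*p^3 - 2.8849*p^2 + 1.5582*p - 0.4216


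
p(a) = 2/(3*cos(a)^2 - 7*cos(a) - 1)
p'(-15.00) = 0.41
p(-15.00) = 0.33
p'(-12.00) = -0.09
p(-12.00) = -0.42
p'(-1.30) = 1.47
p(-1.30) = -0.75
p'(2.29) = -0.68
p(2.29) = 0.41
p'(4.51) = 57.61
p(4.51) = 3.79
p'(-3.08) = 0.02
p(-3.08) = 0.22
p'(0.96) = -0.36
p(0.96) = -0.50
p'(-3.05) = 0.03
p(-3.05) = 0.22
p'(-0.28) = 0.03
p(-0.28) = -0.40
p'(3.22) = 0.03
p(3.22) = 0.22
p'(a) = 2*(6*sin(a)*cos(a) - 7*sin(a))/(3*cos(a)^2 - 7*cos(a) - 1)^2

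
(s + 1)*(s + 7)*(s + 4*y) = s^3 + 4*s^2*y + 8*s^2 + 32*s*y + 7*s + 28*y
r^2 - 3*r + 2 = (r - 2)*(r - 1)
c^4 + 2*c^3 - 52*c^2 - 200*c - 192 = (c - 8)*(c + 2)^2*(c + 6)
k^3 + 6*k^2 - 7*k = k*(k - 1)*(k + 7)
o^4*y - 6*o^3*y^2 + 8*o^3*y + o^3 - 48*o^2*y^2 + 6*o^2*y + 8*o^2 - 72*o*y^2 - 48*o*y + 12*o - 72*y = (o + 2)*(o + 6)*(o - 6*y)*(o*y + 1)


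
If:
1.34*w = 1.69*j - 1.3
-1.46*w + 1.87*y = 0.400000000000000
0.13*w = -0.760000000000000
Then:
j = -3.87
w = -5.85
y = -4.35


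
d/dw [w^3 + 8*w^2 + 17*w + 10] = 3*w^2 + 16*w + 17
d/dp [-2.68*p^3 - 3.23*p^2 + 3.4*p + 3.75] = -8.04*p^2 - 6.46*p + 3.4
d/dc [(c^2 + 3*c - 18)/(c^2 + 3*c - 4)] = 14*(2*c + 3)/(c^2 + 3*c - 4)^2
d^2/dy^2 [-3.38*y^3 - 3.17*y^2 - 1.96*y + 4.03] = -20.28*y - 6.34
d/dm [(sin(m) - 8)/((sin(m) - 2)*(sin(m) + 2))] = (16*sin(m) + cos(m)^2 - 5)*cos(m)/((sin(m) - 2)^2*(sin(m) + 2)^2)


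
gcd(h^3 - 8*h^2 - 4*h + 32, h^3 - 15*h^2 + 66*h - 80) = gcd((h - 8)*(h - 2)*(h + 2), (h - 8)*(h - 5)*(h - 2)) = h^2 - 10*h + 16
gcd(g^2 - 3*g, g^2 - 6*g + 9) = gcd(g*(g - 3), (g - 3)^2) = g - 3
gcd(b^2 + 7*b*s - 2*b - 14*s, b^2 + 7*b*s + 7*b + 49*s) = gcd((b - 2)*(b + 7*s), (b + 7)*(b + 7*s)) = b + 7*s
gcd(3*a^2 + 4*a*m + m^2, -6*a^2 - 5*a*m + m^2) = a + m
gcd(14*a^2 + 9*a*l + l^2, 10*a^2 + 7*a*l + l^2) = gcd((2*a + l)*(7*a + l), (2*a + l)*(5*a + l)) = 2*a + l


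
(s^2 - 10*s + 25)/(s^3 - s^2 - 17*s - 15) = (s - 5)/(s^2 + 4*s + 3)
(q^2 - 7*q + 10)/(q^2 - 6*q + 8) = (q - 5)/(q - 4)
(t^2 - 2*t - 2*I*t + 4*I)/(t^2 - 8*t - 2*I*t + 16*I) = (t - 2)/(t - 8)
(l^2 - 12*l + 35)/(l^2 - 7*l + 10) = (l - 7)/(l - 2)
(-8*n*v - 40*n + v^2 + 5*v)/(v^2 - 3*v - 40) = (-8*n + v)/(v - 8)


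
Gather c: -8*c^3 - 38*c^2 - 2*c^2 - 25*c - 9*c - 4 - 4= -8*c^3 - 40*c^2 - 34*c - 8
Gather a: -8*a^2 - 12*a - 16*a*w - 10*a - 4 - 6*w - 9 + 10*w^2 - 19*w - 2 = -8*a^2 + a*(-16*w - 22) + 10*w^2 - 25*w - 15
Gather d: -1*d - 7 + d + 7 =0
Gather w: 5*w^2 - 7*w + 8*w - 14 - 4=5*w^2 + w - 18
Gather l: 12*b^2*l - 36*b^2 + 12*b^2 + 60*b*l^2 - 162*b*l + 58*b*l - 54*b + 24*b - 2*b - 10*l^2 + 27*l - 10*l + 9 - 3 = -24*b^2 - 32*b + l^2*(60*b - 10) + l*(12*b^2 - 104*b + 17) + 6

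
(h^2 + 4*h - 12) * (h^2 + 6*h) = h^4 + 10*h^3 + 12*h^2 - 72*h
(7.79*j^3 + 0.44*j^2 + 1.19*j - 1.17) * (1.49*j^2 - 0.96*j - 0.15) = 11.6071*j^5 - 6.8228*j^4 + 0.1822*j^3 - 2.9517*j^2 + 0.9447*j + 0.1755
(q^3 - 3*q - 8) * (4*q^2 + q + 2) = 4*q^5 + q^4 - 10*q^3 - 35*q^2 - 14*q - 16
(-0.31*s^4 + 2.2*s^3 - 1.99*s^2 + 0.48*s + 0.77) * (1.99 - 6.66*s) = 2.0646*s^5 - 15.2689*s^4 + 17.6314*s^3 - 7.1569*s^2 - 4.173*s + 1.5323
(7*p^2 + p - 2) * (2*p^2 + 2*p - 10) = 14*p^4 + 16*p^3 - 72*p^2 - 14*p + 20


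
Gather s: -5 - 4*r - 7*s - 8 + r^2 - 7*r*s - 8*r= r^2 - 12*r + s*(-7*r - 7) - 13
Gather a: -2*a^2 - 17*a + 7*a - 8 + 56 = -2*a^2 - 10*a + 48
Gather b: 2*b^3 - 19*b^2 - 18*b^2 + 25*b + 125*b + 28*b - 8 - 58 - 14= 2*b^3 - 37*b^2 + 178*b - 80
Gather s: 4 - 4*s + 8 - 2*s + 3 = 15 - 6*s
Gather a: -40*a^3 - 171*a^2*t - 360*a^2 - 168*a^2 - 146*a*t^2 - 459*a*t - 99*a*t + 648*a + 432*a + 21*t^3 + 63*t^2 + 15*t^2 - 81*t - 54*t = -40*a^3 + a^2*(-171*t - 528) + a*(-146*t^2 - 558*t + 1080) + 21*t^3 + 78*t^2 - 135*t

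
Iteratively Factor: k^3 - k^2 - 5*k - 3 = (k + 1)*(k^2 - 2*k - 3) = (k - 3)*(k + 1)*(k + 1)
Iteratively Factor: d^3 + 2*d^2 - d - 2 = (d - 1)*(d^2 + 3*d + 2) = (d - 1)*(d + 1)*(d + 2)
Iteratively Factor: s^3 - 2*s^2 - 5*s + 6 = (s - 1)*(s^2 - s - 6) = (s - 3)*(s - 1)*(s + 2)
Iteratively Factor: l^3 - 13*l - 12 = (l + 3)*(l^2 - 3*l - 4) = (l - 4)*(l + 3)*(l + 1)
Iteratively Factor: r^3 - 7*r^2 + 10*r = (r)*(r^2 - 7*r + 10) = r*(r - 2)*(r - 5)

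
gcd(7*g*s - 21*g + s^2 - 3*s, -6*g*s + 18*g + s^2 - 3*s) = s - 3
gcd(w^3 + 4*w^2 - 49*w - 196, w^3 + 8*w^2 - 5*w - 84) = w^2 + 11*w + 28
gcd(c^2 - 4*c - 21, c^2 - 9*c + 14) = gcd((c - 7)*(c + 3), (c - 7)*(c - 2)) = c - 7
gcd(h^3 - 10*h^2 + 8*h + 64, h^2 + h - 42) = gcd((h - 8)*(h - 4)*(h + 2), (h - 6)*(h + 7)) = 1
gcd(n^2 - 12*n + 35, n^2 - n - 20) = n - 5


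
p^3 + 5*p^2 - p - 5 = (p - 1)*(p + 1)*(p + 5)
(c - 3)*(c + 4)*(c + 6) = c^3 + 7*c^2 - 6*c - 72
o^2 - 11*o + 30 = (o - 6)*(o - 5)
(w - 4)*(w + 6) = w^2 + 2*w - 24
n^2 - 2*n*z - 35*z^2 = (n - 7*z)*(n + 5*z)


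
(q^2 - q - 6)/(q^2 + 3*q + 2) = (q - 3)/(q + 1)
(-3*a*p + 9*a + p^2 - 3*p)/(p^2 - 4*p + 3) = (-3*a + p)/(p - 1)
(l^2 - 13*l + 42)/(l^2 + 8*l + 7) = (l^2 - 13*l + 42)/(l^2 + 8*l + 7)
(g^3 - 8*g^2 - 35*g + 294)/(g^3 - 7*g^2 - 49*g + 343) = (g + 6)/(g + 7)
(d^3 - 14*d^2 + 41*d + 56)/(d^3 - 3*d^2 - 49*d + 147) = (d^2 - 7*d - 8)/(d^2 + 4*d - 21)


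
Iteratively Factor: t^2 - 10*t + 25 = (t - 5)*(t - 5)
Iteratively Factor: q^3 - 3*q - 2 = (q + 1)*(q^2 - q - 2) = (q - 2)*(q + 1)*(q + 1)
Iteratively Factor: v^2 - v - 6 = (v + 2)*(v - 3)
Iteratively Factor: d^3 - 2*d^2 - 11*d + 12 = (d - 1)*(d^2 - d - 12) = (d - 1)*(d + 3)*(d - 4)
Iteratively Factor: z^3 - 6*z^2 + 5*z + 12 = (z - 4)*(z^2 - 2*z - 3) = (z - 4)*(z + 1)*(z - 3)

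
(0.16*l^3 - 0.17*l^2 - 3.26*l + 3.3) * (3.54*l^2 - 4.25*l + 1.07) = 0.5664*l^5 - 1.2818*l^4 - 10.6467*l^3 + 25.3551*l^2 - 17.5132*l + 3.531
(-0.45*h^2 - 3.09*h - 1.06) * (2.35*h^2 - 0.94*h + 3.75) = -1.0575*h^4 - 6.8385*h^3 - 1.2739*h^2 - 10.5911*h - 3.975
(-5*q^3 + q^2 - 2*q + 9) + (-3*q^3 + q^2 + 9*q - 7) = -8*q^3 + 2*q^2 + 7*q + 2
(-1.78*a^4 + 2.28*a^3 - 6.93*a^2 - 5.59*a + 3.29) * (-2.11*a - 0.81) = 3.7558*a^5 - 3.369*a^4 + 12.7755*a^3 + 17.4082*a^2 - 2.414*a - 2.6649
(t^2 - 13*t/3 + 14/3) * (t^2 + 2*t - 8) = t^4 - 7*t^3/3 - 12*t^2 + 44*t - 112/3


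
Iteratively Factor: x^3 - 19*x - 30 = (x - 5)*(x^2 + 5*x + 6) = (x - 5)*(x + 2)*(x + 3)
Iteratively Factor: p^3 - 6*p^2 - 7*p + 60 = (p + 3)*(p^2 - 9*p + 20) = (p - 5)*(p + 3)*(p - 4)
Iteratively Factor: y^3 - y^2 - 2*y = (y - 2)*(y^2 + y) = (y - 2)*(y + 1)*(y)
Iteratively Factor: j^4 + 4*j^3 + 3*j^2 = (j + 3)*(j^3 + j^2) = j*(j + 3)*(j^2 + j) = j*(j + 1)*(j + 3)*(j)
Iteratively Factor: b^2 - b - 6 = (b - 3)*(b + 2)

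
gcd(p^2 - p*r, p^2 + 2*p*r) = p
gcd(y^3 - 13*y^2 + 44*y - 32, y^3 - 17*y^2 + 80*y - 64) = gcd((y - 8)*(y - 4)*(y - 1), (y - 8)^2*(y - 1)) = y^2 - 9*y + 8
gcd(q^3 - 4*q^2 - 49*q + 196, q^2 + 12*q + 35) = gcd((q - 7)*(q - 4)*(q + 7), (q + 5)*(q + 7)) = q + 7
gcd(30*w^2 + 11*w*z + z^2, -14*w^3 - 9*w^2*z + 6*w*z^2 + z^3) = 1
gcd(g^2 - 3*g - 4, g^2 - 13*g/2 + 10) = g - 4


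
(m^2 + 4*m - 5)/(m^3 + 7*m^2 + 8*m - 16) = (m + 5)/(m^2 + 8*m + 16)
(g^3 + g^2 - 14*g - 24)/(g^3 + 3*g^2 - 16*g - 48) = (g + 2)/(g + 4)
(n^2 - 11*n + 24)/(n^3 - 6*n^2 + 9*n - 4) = (n^2 - 11*n + 24)/(n^3 - 6*n^2 + 9*n - 4)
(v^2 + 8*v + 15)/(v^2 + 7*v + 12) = (v + 5)/(v + 4)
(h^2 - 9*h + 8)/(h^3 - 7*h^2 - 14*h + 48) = (h - 1)/(h^2 + h - 6)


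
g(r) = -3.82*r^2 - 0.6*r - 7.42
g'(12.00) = -92.28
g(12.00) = -564.70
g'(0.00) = -0.60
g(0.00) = -7.42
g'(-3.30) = 24.61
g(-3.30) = -47.04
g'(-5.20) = 39.13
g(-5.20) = -107.59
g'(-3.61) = 26.98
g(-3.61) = -55.04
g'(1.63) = -13.05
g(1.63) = -18.55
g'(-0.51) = 3.30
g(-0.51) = -8.11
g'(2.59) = -20.39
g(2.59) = -34.60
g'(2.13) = -16.87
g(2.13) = -26.03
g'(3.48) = -27.19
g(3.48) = -55.77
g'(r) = -7.64*r - 0.6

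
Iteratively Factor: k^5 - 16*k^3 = (k)*(k^4 - 16*k^2) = k*(k + 4)*(k^3 - 4*k^2) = k^2*(k + 4)*(k^2 - 4*k) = k^2*(k - 4)*(k + 4)*(k)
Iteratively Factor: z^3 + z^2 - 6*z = (z)*(z^2 + z - 6) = z*(z - 2)*(z + 3)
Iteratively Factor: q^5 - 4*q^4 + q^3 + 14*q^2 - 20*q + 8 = (q - 2)*(q^4 - 2*q^3 - 3*q^2 + 8*q - 4) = (q - 2)^2*(q^3 - 3*q + 2) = (q - 2)^2*(q - 1)*(q^2 + q - 2) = (q - 2)^2*(q - 1)^2*(q + 2)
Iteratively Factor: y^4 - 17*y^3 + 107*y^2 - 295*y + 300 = (y - 5)*(y^3 - 12*y^2 + 47*y - 60) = (y - 5)*(y - 3)*(y^2 - 9*y + 20) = (y - 5)^2*(y - 3)*(y - 4)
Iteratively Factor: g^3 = (g)*(g^2) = g^2*(g)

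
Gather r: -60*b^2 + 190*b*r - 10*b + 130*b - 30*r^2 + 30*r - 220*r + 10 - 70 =-60*b^2 + 120*b - 30*r^2 + r*(190*b - 190) - 60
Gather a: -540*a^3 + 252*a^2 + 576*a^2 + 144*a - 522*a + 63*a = -540*a^3 + 828*a^2 - 315*a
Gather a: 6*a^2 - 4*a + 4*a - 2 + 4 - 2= 6*a^2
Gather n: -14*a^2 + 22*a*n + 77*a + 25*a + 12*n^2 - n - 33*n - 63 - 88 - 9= -14*a^2 + 102*a + 12*n^2 + n*(22*a - 34) - 160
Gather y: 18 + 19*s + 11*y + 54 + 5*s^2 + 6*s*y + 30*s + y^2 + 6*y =5*s^2 + 49*s + y^2 + y*(6*s + 17) + 72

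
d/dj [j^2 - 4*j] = 2*j - 4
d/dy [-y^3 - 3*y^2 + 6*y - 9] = -3*y^2 - 6*y + 6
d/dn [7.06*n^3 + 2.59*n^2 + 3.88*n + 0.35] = 21.18*n^2 + 5.18*n + 3.88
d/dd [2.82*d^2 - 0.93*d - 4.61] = 5.64*d - 0.93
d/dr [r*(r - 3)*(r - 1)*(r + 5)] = 4*r^3 + 3*r^2 - 34*r + 15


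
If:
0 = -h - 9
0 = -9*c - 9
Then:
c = -1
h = -9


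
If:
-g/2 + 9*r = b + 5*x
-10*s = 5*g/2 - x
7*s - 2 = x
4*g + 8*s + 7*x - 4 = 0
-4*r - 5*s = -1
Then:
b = -6149/1044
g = -112/87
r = -269/1044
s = 106/261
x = 220/261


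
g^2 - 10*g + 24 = (g - 6)*(g - 4)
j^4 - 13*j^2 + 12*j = j*(j - 3)*(j - 1)*(j + 4)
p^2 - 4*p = p*(p - 4)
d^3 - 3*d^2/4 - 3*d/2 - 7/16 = (d - 7/4)*(d + 1/2)^2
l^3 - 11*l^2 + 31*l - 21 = (l - 7)*(l - 3)*(l - 1)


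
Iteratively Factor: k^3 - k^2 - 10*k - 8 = (k - 4)*(k^2 + 3*k + 2) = (k - 4)*(k + 1)*(k + 2)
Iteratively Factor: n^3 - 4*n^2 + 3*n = (n - 3)*(n^2 - n) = n*(n - 3)*(n - 1)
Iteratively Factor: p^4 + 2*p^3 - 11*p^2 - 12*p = (p)*(p^3 + 2*p^2 - 11*p - 12) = p*(p - 3)*(p^2 + 5*p + 4) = p*(p - 3)*(p + 1)*(p + 4)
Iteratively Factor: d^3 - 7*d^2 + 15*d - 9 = (d - 3)*(d^2 - 4*d + 3) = (d - 3)*(d - 1)*(d - 3)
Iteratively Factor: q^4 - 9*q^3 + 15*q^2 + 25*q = (q - 5)*(q^3 - 4*q^2 - 5*q) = (q - 5)*(q + 1)*(q^2 - 5*q) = q*(q - 5)*(q + 1)*(q - 5)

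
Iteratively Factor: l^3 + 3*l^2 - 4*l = (l)*(l^2 + 3*l - 4) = l*(l + 4)*(l - 1)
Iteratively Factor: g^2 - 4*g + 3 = (g - 3)*(g - 1)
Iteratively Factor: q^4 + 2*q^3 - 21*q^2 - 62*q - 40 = (q - 5)*(q^3 + 7*q^2 + 14*q + 8) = (q - 5)*(q + 2)*(q^2 + 5*q + 4) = (q - 5)*(q + 2)*(q + 4)*(q + 1)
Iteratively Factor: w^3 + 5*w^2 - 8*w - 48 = (w + 4)*(w^2 + w - 12) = (w - 3)*(w + 4)*(w + 4)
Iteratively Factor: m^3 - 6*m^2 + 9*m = (m)*(m^2 - 6*m + 9) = m*(m - 3)*(m - 3)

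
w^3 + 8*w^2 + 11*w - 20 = (w - 1)*(w + 4)*(w + 5)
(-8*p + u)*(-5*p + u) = 40*p^2 - 13*p*u + u^2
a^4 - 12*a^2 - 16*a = a*(a - 4)*(a + 2)^2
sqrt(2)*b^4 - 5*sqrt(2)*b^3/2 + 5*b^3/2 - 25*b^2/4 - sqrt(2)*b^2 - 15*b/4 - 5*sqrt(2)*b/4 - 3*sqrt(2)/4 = (b - 3)*(b + 1/2)*(b + sqrt(2))*(sqrt(2)*b + 1/2)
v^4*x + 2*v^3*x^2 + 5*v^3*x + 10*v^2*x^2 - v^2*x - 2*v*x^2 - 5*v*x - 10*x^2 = (v - 1)*(v + 5)*(v + 2*x)*(v*x + x)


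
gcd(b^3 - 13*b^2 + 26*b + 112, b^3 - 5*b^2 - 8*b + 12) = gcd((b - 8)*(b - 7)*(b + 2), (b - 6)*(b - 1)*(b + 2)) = b + 2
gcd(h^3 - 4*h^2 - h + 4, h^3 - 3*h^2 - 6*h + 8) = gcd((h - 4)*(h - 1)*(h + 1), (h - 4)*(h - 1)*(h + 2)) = h^2 - 5*h + 4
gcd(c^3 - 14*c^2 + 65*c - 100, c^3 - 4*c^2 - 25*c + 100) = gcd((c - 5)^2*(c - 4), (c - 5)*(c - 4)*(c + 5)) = c^2 - 9*c + 20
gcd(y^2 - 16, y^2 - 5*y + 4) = y - 4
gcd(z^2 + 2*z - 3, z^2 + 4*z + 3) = z + 3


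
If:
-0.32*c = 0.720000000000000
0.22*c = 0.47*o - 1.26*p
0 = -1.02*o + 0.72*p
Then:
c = -2.25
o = 0.38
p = 0.53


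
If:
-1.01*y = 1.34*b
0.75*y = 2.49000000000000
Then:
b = -2.50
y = 3.32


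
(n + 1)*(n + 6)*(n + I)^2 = n^4 + 7*n^3 + 2*I*n^3 + 5*n^2 + 14*I*n^2 - 7*n + 12*I*n - 6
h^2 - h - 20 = (h - 5)*(h + 4)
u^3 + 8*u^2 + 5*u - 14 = (u - 1)*(u + 2)*(u + 7)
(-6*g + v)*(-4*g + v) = 24*g^2 - 10*g*v + v^2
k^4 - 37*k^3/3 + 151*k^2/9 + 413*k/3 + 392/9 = (k - 8)*(k - 7)*(k + 1/3)*(k + 7/3)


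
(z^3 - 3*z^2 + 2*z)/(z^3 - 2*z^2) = (z - 1)/z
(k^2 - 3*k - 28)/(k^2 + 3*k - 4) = (k - 7)/(k - 1)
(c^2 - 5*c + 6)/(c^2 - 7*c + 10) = (c - 3)/(c - 5)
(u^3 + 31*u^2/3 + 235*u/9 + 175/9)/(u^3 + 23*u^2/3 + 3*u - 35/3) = (u + 5/3)/(u - 1)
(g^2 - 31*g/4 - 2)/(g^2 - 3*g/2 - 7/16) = 4*(g - 8)/(4*g - 7)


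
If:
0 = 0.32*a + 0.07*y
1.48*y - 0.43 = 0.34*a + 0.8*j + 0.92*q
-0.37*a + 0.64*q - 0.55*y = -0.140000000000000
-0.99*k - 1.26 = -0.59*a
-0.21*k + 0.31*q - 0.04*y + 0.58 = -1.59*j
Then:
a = 0.04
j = -0.47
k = -1.25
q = -0.34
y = -0.17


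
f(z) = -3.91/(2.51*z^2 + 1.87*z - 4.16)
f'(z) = -3.91*(-5.02*z - 1.87)/(2.51*z^2 + 1.87*z - 4.16)^2 = (19.6282*z + 7.3117)/(2.51*z^2 + 1.87*z - 4.16)^2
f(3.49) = -0.12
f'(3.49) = 0.07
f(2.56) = -0.23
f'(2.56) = 0.20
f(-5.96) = -0.05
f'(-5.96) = -0.02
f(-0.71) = 0.93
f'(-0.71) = -0.37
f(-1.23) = 1.47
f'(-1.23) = -2.37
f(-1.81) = -5.76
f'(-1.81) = -61.32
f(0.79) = 3.50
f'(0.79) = 18.31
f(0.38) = 1.27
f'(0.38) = 1.55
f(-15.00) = -0.01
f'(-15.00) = -0.00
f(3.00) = -0.16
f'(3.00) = 0.11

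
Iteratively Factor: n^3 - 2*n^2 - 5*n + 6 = (n + 2)*(n^2 - 4*n + 3) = (n - 1)*(n + 2)*(n - 3)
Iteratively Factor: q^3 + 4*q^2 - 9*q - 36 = (q + 4)*(q^2 - 9) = (q + 3)*(q + 4)*(q - 3)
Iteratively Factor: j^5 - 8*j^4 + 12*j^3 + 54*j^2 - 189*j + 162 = (j - 3)*(j^4 - 5*j^3 - 3*j^2 + 45*j - 54) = (j - 3)*(j + 3)*(j^3 - 8*j^2 + 21*j - 18) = (j - 3)*(j - 2)*(j + 3)*(j^2 - 6*j + 9) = (j - 3)^2*(j - 2)*(j + 3)*(j - 3)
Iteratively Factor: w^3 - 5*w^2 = (w)*(w^2 - 5*w) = w*(w - 5)*(w)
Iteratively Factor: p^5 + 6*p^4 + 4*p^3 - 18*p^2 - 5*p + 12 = (p + 3)*(p^4 + 3*p^3 - 5*p^2 - 3*p + 4) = (p + 3)*(p + 4)*(p^3 - p^2 - p + 1) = (p + 1)*(p + 3)*(p + 4)*(p^2 - 2*p + 1) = (p - 1)*(p + 1)*(p + 3)*(p + 4)*(p - 1)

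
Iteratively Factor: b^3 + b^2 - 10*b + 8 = (b - 1)*(b^2 + 2*b - 8) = (b - 1)*(b + 4)*(b - 2)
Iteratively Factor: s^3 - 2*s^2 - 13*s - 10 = (s + 2)*(s^2 - 4*s - 5) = (s - 5)*(s + 2)*(s + 1)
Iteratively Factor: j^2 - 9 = (j - 3)*(j + 3)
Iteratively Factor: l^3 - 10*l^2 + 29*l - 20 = (l - 5)*(l^2 - 5*l + 4) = (l - 5)*(l - 4)*(l - 1)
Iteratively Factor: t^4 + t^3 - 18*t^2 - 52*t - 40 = (t + 2)*(t^3 - t^2 - 16*t - 20) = (t + 2)^2*(t^2 - 3*t - 10) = (t - 5)*(t + 2)^2*(t + 2)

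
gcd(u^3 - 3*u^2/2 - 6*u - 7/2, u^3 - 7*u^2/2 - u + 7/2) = u^2 - 5*u/2 - 7/2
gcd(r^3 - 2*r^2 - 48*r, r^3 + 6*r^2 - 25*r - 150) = r + 6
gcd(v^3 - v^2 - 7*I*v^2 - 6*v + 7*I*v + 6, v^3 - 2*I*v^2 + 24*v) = v - 6*I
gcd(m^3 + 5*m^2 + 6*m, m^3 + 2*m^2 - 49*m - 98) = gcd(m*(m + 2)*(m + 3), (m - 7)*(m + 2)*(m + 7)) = m + 2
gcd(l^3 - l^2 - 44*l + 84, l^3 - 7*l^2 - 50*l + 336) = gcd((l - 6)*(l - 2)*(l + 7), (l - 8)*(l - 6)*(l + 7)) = l^2 + l - 42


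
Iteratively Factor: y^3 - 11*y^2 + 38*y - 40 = (y - 5)*(y^2 - 6*y + 8) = (y - 5)*(y - 2)*(y - 4)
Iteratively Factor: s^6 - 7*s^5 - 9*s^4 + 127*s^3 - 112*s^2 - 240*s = (s + 1)*(s^5 - 8*s^4 - s^3 + 128*s^2 - 240*s) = (s - 3)*(s + 1)*(s^4 - 5*s^3 - 16*s^2 + 80*s) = (s - 5)*(s - 3)*(s + 1)*(s^3 - 16*s) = (s - 5)*(s - 3)*(s + 1)*(s + 4)*(s^2 - 4*s) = (s - 5)*(s - 4)*(s - 3)*(s + 1)*(s + 4)*(s)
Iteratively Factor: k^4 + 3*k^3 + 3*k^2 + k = (k + 1)*(k^3 + 2*k^2 + k) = k*(k + 1)*(k^2 + 2*k + 1) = k*(k + 1)^2*(k + 1)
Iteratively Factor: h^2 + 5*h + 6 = (h + 2)*(h + 3)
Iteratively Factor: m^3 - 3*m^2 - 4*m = (m - 4)*(m^2 + m) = m*(m - 4)*(m + 1)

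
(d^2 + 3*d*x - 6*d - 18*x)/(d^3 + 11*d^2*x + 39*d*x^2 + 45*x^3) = (d - 6)/(d^2 + 8*d*x + 15*x^2)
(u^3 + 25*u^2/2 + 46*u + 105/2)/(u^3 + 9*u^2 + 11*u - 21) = (u + 5/2)/(u - 1)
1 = 1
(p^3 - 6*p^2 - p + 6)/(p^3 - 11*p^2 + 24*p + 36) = (p - 1)/(p - 6)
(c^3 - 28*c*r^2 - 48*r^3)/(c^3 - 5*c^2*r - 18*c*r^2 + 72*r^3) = (-c - 2*r)/(-c + 3*r)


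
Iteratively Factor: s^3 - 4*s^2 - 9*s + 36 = (s - 3)*(s^2 - s - 12) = (s - 4)*(s - 3)*(s + 3)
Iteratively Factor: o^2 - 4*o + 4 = (o - 2)*(o - 2)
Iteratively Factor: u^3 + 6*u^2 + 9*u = (u + 3)*(u^2 + 3*u) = (u + 3)^2*(u)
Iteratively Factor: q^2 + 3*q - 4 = (q - 1)*(q + 4)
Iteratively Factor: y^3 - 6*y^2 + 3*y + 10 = (y - 5)*(y^2 - y - 2) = (y - 5)*(y - 2)*(y + 1)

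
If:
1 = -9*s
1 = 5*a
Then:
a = 1/5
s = -1/9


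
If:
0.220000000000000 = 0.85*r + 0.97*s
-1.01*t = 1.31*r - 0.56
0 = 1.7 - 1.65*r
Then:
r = 1.03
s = -0.68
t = -0.78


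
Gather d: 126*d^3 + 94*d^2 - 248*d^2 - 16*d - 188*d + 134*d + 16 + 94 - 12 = 126*d^3 - 154*d^2 - 70*d + 98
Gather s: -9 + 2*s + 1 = 2*s - 8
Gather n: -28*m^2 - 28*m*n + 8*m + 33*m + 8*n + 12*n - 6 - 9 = -28*m^2 + 41*m + n*(20 - 28*m) - 15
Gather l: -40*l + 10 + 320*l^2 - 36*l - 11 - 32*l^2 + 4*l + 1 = 288*l^2 - 72*l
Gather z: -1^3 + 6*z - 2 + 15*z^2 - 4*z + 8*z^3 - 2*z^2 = 8*z^3 + 13*z^2 + 2*z - 3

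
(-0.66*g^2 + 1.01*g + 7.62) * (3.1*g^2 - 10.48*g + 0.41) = -2.046*g^4 + 10.0478*g^3 + 12.7666*g^2 - 79.4435*g + 3.1242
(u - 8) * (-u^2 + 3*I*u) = -u^3 + 8*u^2 + 3*I*u^2 - 24*I*u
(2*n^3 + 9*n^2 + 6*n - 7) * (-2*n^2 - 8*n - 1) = -4*n^5 - 34*n^4 - 86*n^3 - 43*n^2 + 50*n + 7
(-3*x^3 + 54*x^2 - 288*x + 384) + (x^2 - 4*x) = -3*x^3 + 55*x^2 - 292*x + 384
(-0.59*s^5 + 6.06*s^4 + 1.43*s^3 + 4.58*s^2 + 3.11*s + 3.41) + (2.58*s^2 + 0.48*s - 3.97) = -0.59*s^5 + 6.06*s^4 + 1.43*s^3 + 7.16*s^2 + 3.59*s - 0.56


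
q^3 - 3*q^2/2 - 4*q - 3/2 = (q - 3)*(q + 1/2)*(q + 1)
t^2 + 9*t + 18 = (t + 3)*(t + 6)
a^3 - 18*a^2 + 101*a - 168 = (a - 8)*(a - 7)*(a - 3)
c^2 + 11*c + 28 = (c + 4)*(c + 7)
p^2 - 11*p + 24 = (p - 8)*(p - 3)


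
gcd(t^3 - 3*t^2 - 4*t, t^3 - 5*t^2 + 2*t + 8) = t^2 - 3*t - 4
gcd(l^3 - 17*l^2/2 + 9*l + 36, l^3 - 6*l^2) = l - 6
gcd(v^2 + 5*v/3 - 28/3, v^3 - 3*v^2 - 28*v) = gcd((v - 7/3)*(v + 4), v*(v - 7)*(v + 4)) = v + 4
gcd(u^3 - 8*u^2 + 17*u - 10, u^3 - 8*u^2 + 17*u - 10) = u^3 - 8*u^2 + 17*u - 10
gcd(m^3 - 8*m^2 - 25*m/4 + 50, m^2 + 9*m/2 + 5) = m + 5/2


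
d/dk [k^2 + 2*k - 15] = 2*k + 2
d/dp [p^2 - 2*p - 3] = 2*p - 2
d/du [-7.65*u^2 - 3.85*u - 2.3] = -15.3*u - 3.85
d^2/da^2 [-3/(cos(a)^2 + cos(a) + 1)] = 3*(4*sin(a)^4 + sin(a)^2 - 19*cos(a)/4 + 3*cos(3*a)/4 - 5)/(-sin(a)^2 + cos(a) + 2)^3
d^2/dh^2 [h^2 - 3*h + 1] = 2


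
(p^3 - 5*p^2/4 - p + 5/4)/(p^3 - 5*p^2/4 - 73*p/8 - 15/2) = 2*(-4*p^3 + 5*p^2 + 4*p - 5)/(-8*p^3 + 10*p^2 + 73*p + 60)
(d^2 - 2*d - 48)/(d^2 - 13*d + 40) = (d + 6)/(d - 5)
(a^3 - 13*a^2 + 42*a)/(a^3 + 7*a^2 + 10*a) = (a^2 - 13*a + 42)/(a^2 + 7*a + 10)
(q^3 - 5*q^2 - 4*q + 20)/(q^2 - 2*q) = q - 3 - 10/q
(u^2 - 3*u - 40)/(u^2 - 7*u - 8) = (u + 5)/(u + 1)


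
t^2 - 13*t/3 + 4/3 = (t - 4)*(t - 1/3)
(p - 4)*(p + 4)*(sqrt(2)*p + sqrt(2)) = sqrt(2)*p^3 + sqrt(2)*p^2 - 16*sqrt(2)*p - 16*sqrt(2)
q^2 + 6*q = q*(q + 6)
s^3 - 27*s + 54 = (s - 3)^2*(s + 6)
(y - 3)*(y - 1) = y^2 - 4*y + 3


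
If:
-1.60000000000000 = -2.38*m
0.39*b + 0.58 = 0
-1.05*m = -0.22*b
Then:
No Solution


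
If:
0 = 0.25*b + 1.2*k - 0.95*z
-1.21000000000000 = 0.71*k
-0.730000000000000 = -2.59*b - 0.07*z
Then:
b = 0.34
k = -1.70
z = -2.06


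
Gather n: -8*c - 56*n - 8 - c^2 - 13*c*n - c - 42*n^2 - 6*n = -c^2 - 9*c - 42*n^2 + n*(-13*c - 62) - 8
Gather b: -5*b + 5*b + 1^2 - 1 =0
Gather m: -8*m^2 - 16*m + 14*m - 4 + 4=-8*m^2 - 2*m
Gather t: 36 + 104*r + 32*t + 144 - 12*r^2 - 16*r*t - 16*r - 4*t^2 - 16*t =-12*r^2 + 88*r - 4*t^2 + t*(16 - 16*r) + 180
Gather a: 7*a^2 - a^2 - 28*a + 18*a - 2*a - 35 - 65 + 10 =6*a^2 - 12*a - 90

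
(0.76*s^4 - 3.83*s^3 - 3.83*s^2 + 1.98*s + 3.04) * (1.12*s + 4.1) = 0.8512*s^5 - 1.1736*s^4 - 19.9926*s^3 - 13.4854*s^2 + 11.5228*s + 12.464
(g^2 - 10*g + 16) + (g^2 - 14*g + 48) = 2*g^2 - 24*g + 64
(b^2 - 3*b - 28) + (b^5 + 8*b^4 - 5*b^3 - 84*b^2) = b^5 + 8*b^4 - 5*b^3 - 83*b^2 - 3*b - 28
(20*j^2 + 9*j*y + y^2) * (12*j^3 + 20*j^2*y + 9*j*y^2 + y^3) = 240*j^5 + 508*j^4*y + 372*j^3*y^2 + 121*j^2*y^3 + 18*j*y^4 + y^5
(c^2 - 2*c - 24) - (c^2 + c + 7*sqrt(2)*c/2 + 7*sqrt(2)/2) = -7*sqrt(2)*c/2 - 3*c - 24 - 7*sqrt(2)/2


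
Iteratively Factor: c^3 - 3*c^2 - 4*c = (c + 1)*(c^2 - 4*c) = c*(c + 1)*(c - 4)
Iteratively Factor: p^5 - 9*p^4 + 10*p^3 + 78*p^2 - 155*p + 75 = (p - 1)*(p^4 - 8*p^3 + 2*p^2 + 80*p - 75) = (p - 1)^2*(p^3 - 7*p^2 - 5*p + 75) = (p - 1)^2*(p + 3)*(p^2 - 10*p + 25) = (p - 5)*(p - 1)^2*(p + 3)*(p - 5)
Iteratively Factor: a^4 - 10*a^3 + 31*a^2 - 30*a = (a - 2)*(a^3 - 8*a^2 + 15*a) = (a - 3)*(a - 2)*(a^2 - 5*a) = a*(a - 3)*(a - 2)*(a - 5)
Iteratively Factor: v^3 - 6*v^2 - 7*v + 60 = (v - 4)*(v^2 - 2*v - 15) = (v - 5)*(v - 4)*(v + 3)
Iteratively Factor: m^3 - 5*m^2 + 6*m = (m)*(m^2 - 5*m + 6) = m*(m - 3)*(m - 2)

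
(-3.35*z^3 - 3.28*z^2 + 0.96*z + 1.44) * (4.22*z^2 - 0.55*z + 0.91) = -14.137*z^5 - 11.9991*z^4 + 2.8067*z^3 + 2.564*z^2 + 0.0816*z + 1.3104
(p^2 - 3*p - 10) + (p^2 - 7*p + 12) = 2*p^2 - 10*p + 2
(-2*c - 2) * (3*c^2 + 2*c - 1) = -6*c^3 - 10*c^2 - 2*c + 2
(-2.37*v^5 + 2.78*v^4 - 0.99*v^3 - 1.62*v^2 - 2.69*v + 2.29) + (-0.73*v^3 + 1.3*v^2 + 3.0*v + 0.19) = -2.37*v^5 + 2.78*v^4 - 1.72*v^3 - 0.32*v^2 + 0.31*v + 2.48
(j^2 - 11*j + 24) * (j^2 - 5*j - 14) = j^4 - 16*j^3 + 65*j^2 + 34*j - 336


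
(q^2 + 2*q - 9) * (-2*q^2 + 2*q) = -2*q^4 - 2*q^3 + 22*q^2 - 18*q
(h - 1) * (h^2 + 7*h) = h^3 + 6*h^2 - 7*h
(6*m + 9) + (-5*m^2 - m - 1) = -5*m^2 + 5*m + 8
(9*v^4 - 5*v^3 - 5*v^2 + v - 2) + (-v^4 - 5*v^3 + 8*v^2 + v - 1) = 8*v^4 - 10*v^3 + 3*v^2 + 2*v - 3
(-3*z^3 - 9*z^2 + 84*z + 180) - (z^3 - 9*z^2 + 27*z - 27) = -4*z^3 + 57*z + 207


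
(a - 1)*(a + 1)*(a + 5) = a^3 + 5*a^2 - a - 5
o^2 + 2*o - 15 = (o - 3)*(o + 5)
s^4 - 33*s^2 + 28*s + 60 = (s - 5)*(s - 2)*(s + 1)*(s + 6)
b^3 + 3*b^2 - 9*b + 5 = (b - 1)^2*(b + 5)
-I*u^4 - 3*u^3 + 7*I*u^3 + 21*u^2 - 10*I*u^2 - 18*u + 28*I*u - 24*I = (u - 6)*(u - 4*I)*(u + I)*(-I*u + I)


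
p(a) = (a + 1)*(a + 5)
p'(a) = 2*a + 6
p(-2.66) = -3.88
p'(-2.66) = 0.68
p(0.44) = 7.83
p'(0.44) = 6.88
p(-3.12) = -3.99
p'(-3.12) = -0.24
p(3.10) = 33.21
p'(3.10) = 12.20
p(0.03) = 5.18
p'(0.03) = 6.06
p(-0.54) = 2.05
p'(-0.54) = 4.92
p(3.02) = 32.24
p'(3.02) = 12.04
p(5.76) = 72.74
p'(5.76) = 17.52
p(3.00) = 32.00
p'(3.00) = 12.00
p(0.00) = 5.00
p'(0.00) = 6.00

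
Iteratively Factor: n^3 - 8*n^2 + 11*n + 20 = (n - 5)*(n^2 - 3*n - 4) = (n - 5)*(n - 4)*(n + 1)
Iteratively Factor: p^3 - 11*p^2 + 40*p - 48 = (p - 3)*(p^2 - 8*p + 16) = (p - 4)*(p - 3)*(p - 4)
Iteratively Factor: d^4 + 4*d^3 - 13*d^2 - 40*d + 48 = (d + 4)*(d^3 - 13*d + 12) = (d - 1)*(d + 4)*(d^2 + d - 12) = (d - 3)*(d - 1)*(d + 4)*(d + 4)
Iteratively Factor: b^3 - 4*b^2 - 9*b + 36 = (b + 3)*(b^2 - 7*b + 12) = (b - 4)*(b + 3)*(b - 3)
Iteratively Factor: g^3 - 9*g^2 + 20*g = (g)*(g^2 - 9*g + 20) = g*(g - 5)*(g - 4)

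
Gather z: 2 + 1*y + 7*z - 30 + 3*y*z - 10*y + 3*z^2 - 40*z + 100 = -9*y + 3*z^2 + z*(3*y - 33) + 72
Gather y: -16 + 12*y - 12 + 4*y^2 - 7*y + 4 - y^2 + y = 3*y^2 + 6*y - 24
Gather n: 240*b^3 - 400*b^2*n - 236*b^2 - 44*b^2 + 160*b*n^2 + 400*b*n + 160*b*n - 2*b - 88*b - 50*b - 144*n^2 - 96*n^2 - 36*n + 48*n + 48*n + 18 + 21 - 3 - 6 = 240*b^3 - 280*b^2 - 140*b + n^2*(160*b - 240) + n*(-400*b^2 + 560*b + 60) + 30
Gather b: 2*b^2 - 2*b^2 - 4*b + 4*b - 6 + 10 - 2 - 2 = 0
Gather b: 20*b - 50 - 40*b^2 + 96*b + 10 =-40*b^2 + 116*b - 40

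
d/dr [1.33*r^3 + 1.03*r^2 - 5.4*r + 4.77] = 3.99*r^2 + 2.06*r - 5.4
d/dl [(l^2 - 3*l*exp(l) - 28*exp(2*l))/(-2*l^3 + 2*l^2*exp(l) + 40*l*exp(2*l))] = (2*l^2*exp(l) + l^2 - 14*l*exp(l) + 35*exp(2*l))/(2*l^2*(l^2 - 10*l*exp(l) + 25*exp(2*l)))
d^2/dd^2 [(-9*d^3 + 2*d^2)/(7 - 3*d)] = 2*(81*d^3 - 567*d^2 + 1323*d - 98)/(27*d^3 - 189*d^2 + 441*d - 343)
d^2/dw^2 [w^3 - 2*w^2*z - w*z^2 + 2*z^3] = 6*w - 4*z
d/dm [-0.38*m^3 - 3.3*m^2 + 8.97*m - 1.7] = -1.14*m^2 - 6.6*m + 8.97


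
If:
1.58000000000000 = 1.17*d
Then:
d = 1.35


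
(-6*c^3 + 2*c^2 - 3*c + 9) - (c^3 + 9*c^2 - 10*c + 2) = -7*c^3 - 7*c^2 + 7*c + 7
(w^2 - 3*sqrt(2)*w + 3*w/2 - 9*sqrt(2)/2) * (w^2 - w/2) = w^4 - 3*sqrt(2)*w^3 + w^3 - 3*sqrt(2)*w^2 - 3*w^2/4 + 9*sqrt(2)*w/4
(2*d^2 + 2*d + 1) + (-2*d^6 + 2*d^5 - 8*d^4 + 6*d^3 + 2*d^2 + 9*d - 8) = -2*d^6 + 2*d^5 - 8*d^4 + 6*d^3 + 4*d^2 + 11*d - 7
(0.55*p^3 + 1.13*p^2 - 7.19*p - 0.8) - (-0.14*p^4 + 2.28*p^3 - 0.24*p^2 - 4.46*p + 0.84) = 0.14*p^4 - 1.73*p^3 + 1.37*p^2 - 2.73*p - 1.64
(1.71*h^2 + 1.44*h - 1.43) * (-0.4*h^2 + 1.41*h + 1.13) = -0.684*h^4 + 1.8351*h^3 + 4.5347*h^2 - 0.3891*h - 1.6159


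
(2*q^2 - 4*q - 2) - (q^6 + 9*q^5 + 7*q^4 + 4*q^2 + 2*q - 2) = -q^6 - 9*q^5 - 7*q^4 - 2*q^2 - 6*q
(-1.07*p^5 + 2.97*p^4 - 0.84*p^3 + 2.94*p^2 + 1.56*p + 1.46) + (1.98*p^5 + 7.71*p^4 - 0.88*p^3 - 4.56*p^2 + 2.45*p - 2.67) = 0.91*p^5 + 10.68*p^4 - 1.72*p^3 - 1.62*p^2 + 4.01*p - 1.21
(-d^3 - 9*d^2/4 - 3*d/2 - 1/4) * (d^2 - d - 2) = -d^5 - 5*d^4/4 + 11*d^3/4 + 23*d^2/4 + 13*d/4 + 1/2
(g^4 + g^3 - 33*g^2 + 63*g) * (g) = g^5 + g^4 - 33*g^3 + 63*g^2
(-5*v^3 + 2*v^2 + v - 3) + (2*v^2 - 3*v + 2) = -5*v^3 + 4*v^2 - 2*v - 1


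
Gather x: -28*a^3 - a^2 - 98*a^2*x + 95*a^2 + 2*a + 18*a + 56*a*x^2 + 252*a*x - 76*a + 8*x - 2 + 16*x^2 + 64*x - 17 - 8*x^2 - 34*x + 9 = -28*a^3 + 94*a^2 - 56*a + x^2*(56*a + 8) + x*(-98*a^2 + 252*a + 38) - 10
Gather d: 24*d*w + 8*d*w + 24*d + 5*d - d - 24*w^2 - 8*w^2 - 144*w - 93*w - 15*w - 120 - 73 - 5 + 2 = d*(32*w + 28) - 32*w^2 - 252*w - 196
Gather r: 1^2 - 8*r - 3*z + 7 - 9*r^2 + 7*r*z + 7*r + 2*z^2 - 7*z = -9*r^2 + r*(7*z - 1) + 2*z^2 - 10*z + 8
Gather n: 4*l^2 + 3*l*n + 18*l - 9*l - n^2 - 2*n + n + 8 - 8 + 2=4*l^2 + 9*l - n^2 + n*(3*l - 1) + 2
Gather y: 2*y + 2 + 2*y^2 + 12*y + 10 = 2*y^2 + 14*y + 12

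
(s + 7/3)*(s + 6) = s^2 + 25*s/3 + 14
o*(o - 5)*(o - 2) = o^3 - 7*o^2 + 10*o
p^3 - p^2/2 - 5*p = p*(p - 5/2)*(p + 2)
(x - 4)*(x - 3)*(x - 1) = x^3 - 8*x^2 + 19*x - 12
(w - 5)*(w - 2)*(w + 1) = w^3 - 6*w^2 + 3*w + 10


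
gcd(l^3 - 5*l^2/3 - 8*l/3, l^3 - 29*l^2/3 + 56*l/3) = l^2 - 8*l/3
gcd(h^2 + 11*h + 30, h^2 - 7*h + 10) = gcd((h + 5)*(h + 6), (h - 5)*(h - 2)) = 1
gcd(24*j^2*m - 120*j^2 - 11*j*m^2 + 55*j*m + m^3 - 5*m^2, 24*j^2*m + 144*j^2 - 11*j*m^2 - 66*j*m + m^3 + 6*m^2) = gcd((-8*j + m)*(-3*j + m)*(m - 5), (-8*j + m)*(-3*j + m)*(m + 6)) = 24*j^2 - 11*j*m + m^2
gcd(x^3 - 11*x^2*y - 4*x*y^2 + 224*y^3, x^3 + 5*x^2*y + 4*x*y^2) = x + 4*y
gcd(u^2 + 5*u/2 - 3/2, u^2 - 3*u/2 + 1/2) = u - 1/2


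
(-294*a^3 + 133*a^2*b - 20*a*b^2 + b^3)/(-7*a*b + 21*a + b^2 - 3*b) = (42*a^2 - 13*a*b + b^2)/(b - 3)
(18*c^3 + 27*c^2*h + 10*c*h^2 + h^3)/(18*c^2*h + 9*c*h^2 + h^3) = (c + h)/h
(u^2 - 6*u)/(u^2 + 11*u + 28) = u*(u - 6)/(u^2 + 11*u + 28)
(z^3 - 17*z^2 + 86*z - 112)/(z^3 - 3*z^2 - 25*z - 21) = (z^2 - 10*z + 16)/(z^2 + 4*z + 3)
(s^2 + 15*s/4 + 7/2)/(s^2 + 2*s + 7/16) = 4*(s + 2)/(4*s + 1)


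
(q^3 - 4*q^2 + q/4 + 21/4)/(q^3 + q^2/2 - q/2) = (4*q^2 - 20*q + 21)/(2*q*(2*q - 1))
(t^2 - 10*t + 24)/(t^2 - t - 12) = (t - 6)/(t + 3)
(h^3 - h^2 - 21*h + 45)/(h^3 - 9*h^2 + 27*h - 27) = (h + 5)/(h - 3)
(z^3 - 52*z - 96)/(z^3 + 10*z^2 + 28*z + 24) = (z - 8)/(z + 2)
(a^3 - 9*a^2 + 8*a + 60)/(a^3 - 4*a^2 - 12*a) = (a - 5)/a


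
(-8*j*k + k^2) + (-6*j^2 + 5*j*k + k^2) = -6*j^2 - 3*j*k + 2*k^2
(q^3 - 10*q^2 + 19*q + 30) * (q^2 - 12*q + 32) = q^5 - 22*q^4 + 171*q^3 - 518*q^2 + 248*q + 960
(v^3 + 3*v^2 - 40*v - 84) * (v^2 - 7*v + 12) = v^5 - 4*v^4 - 49*v^3 + 232*v^2 + 108*v - 1008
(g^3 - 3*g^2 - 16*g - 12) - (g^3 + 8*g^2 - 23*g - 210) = -11*g^2 + 7*g + 198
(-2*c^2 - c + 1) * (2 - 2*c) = 4*c^3 - 2*c^2 - 4*c + 2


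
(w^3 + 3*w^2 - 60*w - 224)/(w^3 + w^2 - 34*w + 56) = (w^2 - 4*w - 32)/(w^2 - 6*w + 8)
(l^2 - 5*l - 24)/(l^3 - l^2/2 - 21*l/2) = 2*(l - 8)/(l*(2*l - 7))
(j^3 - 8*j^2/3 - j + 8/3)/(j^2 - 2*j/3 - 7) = (-3*j^3 + 8*j^2 + 3*j - 8)/(-3*j^2 + 2*j + 21)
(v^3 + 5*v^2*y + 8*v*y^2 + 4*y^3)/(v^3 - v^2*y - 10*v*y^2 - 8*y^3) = (-v - 2*y)/(-v + 4*y)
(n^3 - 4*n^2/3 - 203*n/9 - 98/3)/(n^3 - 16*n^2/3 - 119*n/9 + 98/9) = (3*n^2 - 11*n - 42)/(3*n^2 - 23*n + 14)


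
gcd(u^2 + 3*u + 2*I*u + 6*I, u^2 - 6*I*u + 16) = u + 2*I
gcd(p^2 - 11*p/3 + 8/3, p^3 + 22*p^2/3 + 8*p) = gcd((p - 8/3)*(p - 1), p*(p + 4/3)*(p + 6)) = 1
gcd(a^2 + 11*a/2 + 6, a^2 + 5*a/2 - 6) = a + 4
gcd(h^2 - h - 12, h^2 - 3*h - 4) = h - 4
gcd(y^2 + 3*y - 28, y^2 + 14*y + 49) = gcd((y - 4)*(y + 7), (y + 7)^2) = y + 7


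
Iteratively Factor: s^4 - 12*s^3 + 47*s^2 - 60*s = (s - 5)*(s^3 - 7*s^2 + 12*s) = s*(s - 5)*(s^2 - 7*s + 12) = s*(s - 5)*(s - 3)*(s - 4)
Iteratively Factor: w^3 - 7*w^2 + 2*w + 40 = (w - 5)*(w^2 - 2*w - 8) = (w - 5)*(w + 2)*(w - 4)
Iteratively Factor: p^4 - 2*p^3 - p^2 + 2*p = (p + 1)*(p^3 - 3*p^2 + 2*p) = (p - 2)*(p + 1)*(p^2 - p) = (p - 2)*(p - 1)*(p + 1)*(p)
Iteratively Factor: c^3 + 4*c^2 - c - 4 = (c + 4)*(c^2 - 1) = (c - 1)*(c + 4)*(c + 1)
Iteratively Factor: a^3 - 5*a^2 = (a)*(a^2 - 5*a) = a^2*(a - 5)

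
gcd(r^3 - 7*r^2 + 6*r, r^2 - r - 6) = 1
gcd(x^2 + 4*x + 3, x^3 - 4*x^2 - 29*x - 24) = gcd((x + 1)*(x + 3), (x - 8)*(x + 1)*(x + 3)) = x^2 + 4*x + 3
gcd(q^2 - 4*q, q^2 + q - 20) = q - 4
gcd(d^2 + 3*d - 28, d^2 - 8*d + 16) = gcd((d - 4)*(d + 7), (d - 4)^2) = d - 4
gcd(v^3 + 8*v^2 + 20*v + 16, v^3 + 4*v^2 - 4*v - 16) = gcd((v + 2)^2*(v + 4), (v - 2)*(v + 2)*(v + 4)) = v^2 + 6*v + 8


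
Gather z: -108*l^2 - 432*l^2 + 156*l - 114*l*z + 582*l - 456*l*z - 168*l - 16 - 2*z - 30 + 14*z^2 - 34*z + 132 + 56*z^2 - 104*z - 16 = -540*l^2 + 570*l + 70*z^2 + z*(-570*l - 140) + 70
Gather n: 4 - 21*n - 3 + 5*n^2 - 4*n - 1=5*n^2 - 25*n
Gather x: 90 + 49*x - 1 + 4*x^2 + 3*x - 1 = 4*x^2 + 52*x + 88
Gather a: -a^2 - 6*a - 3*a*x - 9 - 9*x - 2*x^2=-a^2 + a*(-3*x - 6) - 2*x^2 - 9*x - 9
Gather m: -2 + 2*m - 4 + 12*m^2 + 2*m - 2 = 12*m^2 + 4*m - 8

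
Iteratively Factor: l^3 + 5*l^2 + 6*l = (l)*(l^2 + 5*l + 6) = l*(l + 2)*(l + 3)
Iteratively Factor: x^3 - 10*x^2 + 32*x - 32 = (x - 4)*(x^2 - 6*x + 8) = (x - 4)*(x - 2)*(x - 4)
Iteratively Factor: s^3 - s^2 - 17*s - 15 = (s - 5)*(s^2 + 4*s + 3) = (s - 5)*(s + 1)*(s + 3)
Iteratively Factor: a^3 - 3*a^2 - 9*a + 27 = (a + 3)*(a^2 - 6*a + 9) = (a - 3)*(a + 3)*(a - 3)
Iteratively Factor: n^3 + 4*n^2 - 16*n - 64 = (n - 4)*(n^2 + 8*n + 16) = (n - 4)*(n + 4)*(n + 4)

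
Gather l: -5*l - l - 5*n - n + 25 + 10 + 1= -6*l - 6*n + 36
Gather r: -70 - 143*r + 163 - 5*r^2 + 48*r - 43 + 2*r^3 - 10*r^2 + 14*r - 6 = 2*r^3 - 15*r^2 - 81*r + 44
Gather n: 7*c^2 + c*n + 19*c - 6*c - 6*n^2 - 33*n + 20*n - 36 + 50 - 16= 7*c^2 + 13*c - 6*n^2 + n*(c - 13) - 2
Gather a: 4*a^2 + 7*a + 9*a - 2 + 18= 4*a^2 + 16*a + 16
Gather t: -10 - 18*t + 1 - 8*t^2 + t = -8*t^2 - 17*t - 9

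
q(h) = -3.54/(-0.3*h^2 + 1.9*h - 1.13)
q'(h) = -3.54*(0.6*h - 1.9)/(-0.3*h^2 + 1.9*h - 1.13)^2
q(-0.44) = 1.75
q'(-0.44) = 1.87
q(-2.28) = 0.50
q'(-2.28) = 0.23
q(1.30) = -4.25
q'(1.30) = 5.71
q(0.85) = -13.20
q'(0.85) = 68.38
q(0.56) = 22.11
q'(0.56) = 216.06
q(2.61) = -1.98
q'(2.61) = 0.37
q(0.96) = -8.48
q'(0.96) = 26.89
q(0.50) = 13.88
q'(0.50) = 87.10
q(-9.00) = 0.08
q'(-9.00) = 0.01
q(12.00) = 0.16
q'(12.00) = -0.04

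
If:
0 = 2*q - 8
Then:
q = 4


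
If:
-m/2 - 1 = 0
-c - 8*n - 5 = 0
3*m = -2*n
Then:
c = -29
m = -2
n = 3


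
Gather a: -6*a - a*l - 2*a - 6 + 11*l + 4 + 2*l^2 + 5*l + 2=a*(-l - 8) + 2*l^2 + 16*l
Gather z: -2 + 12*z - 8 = 12*z - 10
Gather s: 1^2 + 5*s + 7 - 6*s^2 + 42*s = -6*s^2 + 47*s + 8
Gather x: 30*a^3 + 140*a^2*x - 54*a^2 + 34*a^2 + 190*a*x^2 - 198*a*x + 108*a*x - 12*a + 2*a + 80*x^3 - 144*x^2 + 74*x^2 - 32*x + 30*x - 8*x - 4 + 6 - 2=30*a^3 - 20*a^2 - 10*a + 80*x^3 + x^2*(190*a - 70) + x*(140*a^2 - 90*a - 10)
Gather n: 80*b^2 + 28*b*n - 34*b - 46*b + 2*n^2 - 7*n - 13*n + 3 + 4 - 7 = 80*b^2 - 80*b + 2*n^2 + n*(28*b - 20)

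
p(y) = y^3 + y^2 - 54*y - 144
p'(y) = 3*y^2 + 2*y - 54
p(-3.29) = 8.87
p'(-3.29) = -28.11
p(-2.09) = -35.90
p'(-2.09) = -45.08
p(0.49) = -170.10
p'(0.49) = -52.30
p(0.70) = -180.97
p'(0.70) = -51.13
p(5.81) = -227.86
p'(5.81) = 58.89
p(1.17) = -204.21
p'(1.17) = -47.55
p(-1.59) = -59.63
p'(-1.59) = -49.60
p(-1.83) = -47.96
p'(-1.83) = -47.61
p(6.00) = -216.00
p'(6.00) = 66.00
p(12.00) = 1080.00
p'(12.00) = 402.00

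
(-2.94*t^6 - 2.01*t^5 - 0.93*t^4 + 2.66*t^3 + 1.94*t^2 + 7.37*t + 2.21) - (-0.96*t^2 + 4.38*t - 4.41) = -2.94*t^6 - 2.01*t^5 - 0.93*t^4 + 2.66*t^3 + 2.9*t^2 + 2.99*t + 6.62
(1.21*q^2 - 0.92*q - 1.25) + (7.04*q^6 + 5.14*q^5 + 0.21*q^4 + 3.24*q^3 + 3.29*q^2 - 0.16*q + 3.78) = 7.04*q^6 + 5.14*q^5 + 0.21*q^4 + 3.24*q^3 + 4.5*q^2 - 1.08*q + 2.53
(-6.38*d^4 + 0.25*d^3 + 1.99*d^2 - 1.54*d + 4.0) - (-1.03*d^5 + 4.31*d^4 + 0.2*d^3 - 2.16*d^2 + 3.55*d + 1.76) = 1.03*d^5 - 10.69*d^4 + 0.05*d^3 + 4.15*d^2 - 5.09*d + 2.24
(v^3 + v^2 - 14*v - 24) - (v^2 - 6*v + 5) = v^3 - 8*v - 29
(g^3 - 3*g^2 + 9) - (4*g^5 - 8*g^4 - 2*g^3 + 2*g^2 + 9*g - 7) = -4*g^5 + 8*g^4 + 3*g^3 - 5*g^2 - 9*g + 16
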